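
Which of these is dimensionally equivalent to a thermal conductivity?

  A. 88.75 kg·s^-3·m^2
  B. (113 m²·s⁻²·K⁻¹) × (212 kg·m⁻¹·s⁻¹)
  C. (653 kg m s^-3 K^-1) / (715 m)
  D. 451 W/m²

B.

Reference: [thermal conductivity] = kg·m·s⁻³·K⁻¹.
Each option:
  A. kg·m²·s⁻³
  B. [m²·s⁻²·K⁻¹] · [kg·m⁻¹·s⁻¹] = kg·m·s⁻³·K⁻¹  ← same
  C. [kg·m·s⁻³·K⁻¹] / [m] = kg·s⁻³·K⁻¹
  D. W·m⁻² = J·s⁻¹·m⁻² = kg·s⁻³
Only B. matches kg·m·s⁻³·K⁻¹.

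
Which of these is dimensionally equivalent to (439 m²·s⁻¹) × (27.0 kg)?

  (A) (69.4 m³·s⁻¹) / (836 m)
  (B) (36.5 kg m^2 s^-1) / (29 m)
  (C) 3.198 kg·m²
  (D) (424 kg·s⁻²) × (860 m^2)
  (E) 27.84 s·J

Reference: [m²·s⁻¹] · [kg] = kg·m²·s⁻¹.
Each option:
  (A) [m³·s⁻¹] / [m] = m²·s⁻¹
  (B) [kg·m²·s⁻¹] / [m] = kg·m·s⁻¹
  (C) kg·m²
  (D) [kg·s⁻²] · [m²] = kg·m²·s⁻²
  (E) J·s = N·m·s = kg·m²·s⁻¹  ← same
Only (E) matches kg·m²·s⁻¹.

(E)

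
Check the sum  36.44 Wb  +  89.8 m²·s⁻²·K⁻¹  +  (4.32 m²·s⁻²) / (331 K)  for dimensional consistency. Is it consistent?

No

Reduce each to base SI dimensions:
  36.44 Wb:  Wb = V·s = kg·m²·s⁻²·A⁻¹
  89.8 m²·s⁻²·K⁻¹:  m²·s⁻²·K⁻¹
  (4.32 m²·s⁻²) / (331 K):  [m²·s⁻²] / [K] = m²·s⁻²·K⁻¹
The terms do not share a single dimension (kg·m²·s⁻²·A⁻¹ vs m²·s⁻²·K⁻¹).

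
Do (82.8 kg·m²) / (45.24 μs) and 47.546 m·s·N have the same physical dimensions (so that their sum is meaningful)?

Reduce each to base SI dimensions:
  (82.8 kg·m²) / (45.24 μs):  [kg·m²] / [s] = kg·m²·s⁻¹
  47.546 m·s·N:  N·m·s = kg·m·s⁻²·m·s = kg·m²·s⁻¹
Both are kg·m²·s⁻¹, so they have the same dimensions and can be added.

Yes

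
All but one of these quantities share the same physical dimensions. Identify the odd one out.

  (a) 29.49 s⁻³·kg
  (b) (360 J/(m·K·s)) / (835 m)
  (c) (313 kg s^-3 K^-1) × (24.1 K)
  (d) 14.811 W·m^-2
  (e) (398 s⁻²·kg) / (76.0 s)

(b)

Work out the base dimensions of each:
  (a) kg·s⁻³
  (b) [kg·m·s⁻³·K⁻¹] / [m] = kg·s⁻³·K⁻¹
  (c) [kg·s⁻³·K⁻¹] · [K] = kg·s⁻³
  (d) W·m⁻² = J·s⁻¹·m⁻² = kg·s⁻³
  (e) [kg·s⁻²] / [s] = kg·s⁻³
All reduce to kg·s⁻³ except (b), which is kg·s⁻³·K⁻¹.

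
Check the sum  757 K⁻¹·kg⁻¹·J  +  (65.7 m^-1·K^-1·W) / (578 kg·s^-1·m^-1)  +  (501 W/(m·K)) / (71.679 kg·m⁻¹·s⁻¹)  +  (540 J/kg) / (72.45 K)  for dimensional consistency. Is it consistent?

Reduce each to base SI dimensions:
  757 K⁻¹·kg⁻¹·J:  J·kg⁻¹·K⁻¹ = N·m·kg⁻¹·K⁻¹ = m²·s⁻²·K⁻¹
  (65.7 m^-1·K^-1·W) / (578 kg·s^-1·m^-1):  [kg·m·s⁻³·K⁻¹] / [kg·m⁻¹·s⁻¹] = m²·s⁻²·K⁻¹
  (501 W/(m·K)) / (71.679 kg·m⁻¹·s⁻¹):  [kg·m·s⁻³·K⁻¹] / [kg·m⁻¹·s⁻¹] = m²·s⁻²·K⁻¹
  (540 J/kg) / (72.45 K):  [m²·s⁻²] / [K] = m²·s⁻²·K⁻¹
Every term reduces to m²·s⁻²·K⁻¹.

Yes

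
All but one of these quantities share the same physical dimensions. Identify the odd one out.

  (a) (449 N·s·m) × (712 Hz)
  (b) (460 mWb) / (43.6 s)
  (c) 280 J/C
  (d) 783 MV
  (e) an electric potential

Work out the base dimensions of each:
  (a) [kg·m²·s⁻¹] · [s⁻¹] = kg·m²·s⁻²
  (b) [kg·m²·s⁻²·A⁻¹] / [s] = kg·m²·s⁻³·A⁻¹
  (c) J·C⁻¹ = N·m·(s·A)⁻¹ = kg·m²·s⁻³·A⁻¹
  (d) V = J·C⁻¹ = kg·m²·s⁻³·A⁻¹
  (e) [electric potential] = kg·m²·s⁻³·A⁻¹
All reduce to kg·m²·s⁻³·A⁻¹ except (a), which is kg·m²·s⁻².

(a)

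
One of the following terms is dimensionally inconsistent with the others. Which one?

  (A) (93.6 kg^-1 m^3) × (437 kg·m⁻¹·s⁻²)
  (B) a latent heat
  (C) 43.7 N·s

(C)

Reduce each to base SI dimensions:
  (A) [kg⁻¹·m³] · [kg·m⁻¹·s⁻²] = m²·s⁻²
  (B) [latent heat] = m²·s⁻²
  (C) N·s = kg·m·s⁻²·s = kg·m·s⁻¹
All reduce to m²·s⁻² except (C), which is kg·m·s⁻¹.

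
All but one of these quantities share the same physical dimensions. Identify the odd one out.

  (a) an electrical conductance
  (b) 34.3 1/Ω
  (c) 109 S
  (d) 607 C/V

(d)

Reduce each to base SI dimensions:
  (a) [electrical conductance] = kg⁻¹·m⁻²·s³·A²
  (b) Ω⁻¹ = (V·A⁻¹)⁻¹ = kg⁻¹·m⁻²·s³·A²
  (c) S = Ω⁻¹ = kg⁻¹·m⁻²·s³·A²
  (d) C·V⁻¹ = s·A·(J·C⁻¹)⁻¹ = kg⁻¹·m⁻²·s⁴·A²
All reduce to kg⁻¹·m⁻²·s³·A² except (d), which is kg⁻¹·m⁻²·s⁴·A².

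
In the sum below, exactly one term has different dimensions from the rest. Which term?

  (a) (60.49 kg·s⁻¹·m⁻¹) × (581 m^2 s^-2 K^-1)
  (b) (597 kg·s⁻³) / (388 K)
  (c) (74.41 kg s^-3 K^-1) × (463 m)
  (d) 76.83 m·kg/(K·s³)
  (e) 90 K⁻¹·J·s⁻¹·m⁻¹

(b)

In SI base units:
  (a) [kg·m⁻¹·s⁻¹] · [m²·s⁻²·K⁻¹] = kg·m·s⁻³·K⁻¹
  (b) [kg·s⁻³] / [K] = kg·s⁻³·K⁻¹
  (c) [kg·s⁻³·K⁻¹] · [m] = kg·m·s⁻³·K⁻¹
  (d) kg·m·s⁻³·K⁻¹
  (e) J·s⁻¹·m⁻¹·K⁻¹ = N·m·s⁻¹·m⁻¹·K⁻¹ = kg·m·s⁻³·K⁻¹
All reduce to kg·m·s⁻³·K⁻¹ except (b), which is kg·s⁻³·K⁻¹.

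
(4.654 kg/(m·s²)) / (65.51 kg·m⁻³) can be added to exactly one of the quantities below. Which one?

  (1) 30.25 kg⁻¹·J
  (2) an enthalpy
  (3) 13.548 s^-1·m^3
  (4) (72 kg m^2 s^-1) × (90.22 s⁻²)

Reference: [kg·m⁻¹·s⁻²] / [kg·m⁻³] = m²·s⁻².
Each option:
  (1) J·kg⁻¹ = N·m·kg⁻¹ = m²·s⁻²  ← same
  (2) [enthalpy] = kg·m²·s⁻²
  (3) m³·s⁻¹
  (4) [kg·m²·s⁻¹] · [s⁻²] = kg·m²·s⁻³
Only (1) matches m²·s⁻².

(1)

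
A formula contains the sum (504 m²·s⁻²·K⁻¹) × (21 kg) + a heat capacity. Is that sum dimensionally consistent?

Expand each in SI base units:
  (504 m²·s⁻²·K⁻¹) × (21 kg):  [m²·s⁻²·K⁻¹] · [kg] = kg·m²·s⁻²·K⁻¹
  a heat capacity:  [heat capacity] = kg·m²·s⁻²·K⁻¹
Both are kg·m²·s⁻²·K⁻¹, so they have the same dimensions and can be added.

Yes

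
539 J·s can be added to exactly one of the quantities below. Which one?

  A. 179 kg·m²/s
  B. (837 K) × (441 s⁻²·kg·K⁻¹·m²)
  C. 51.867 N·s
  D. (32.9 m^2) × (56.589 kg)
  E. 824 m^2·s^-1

Reference: J·s = N·m·s = kg·m²·s⁻¹.
Each option:
  A. kg·m²·s⁻¹  ← same
  B. [K] · [kg·m²·s⁻²·K⁻¹] = kg·m²·s⁻²
  C. N·s = kg·m·s⁻²·s = kg·m·s⁻¹
  D. [m²] · [kg] = kg·m²
  E. m²·s⁻¹
Only A. matches kg·m²·s⁻¹.

A.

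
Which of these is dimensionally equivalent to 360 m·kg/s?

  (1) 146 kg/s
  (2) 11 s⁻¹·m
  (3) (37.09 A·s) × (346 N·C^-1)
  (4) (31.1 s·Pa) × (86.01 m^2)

Reference: kg·m·s⁻¹.
Each option:
  (1) kg·s⁻¹
  (2) m·s⁻¹
  (3) [s·A] · [kg·m·s⁻³·A⁻¹] = kg·m·s⁻²
  (4) [kg·m⁻¹·s⁻¹] · [m²] = kg·m·s⁻¹  ← same
Only (4) matches kg·m·s⁻¹.

(4)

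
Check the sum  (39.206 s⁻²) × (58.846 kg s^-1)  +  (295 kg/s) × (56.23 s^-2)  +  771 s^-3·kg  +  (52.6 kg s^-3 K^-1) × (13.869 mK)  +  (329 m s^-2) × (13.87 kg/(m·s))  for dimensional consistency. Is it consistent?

Yes

In SI base units:
  (39.206 s⁻²) × (58.846 kg s^-1):  [s⁻²] · [kg·s⁻¹] = kg·s⁻³
  (295 kg/s) × (56.23 s^-2):  [kg·s⁻¹] · [s⁻²] = kg·s⁻³
  771 s^-3·kg:  kg·s⁻³
  (52.6 kg s^-3 K^-1) × (13.869 mK):  [kg·s⁻³·K⁻¹] · [K] = kg·s⁻³
  (329 m s^-2) × (13.87 kg/(m·s)):  [m·s⁻²] · [kg·m⁻¹·s⁻¹] = kg·s⁻³
Every term reduces to kg·s⁻³.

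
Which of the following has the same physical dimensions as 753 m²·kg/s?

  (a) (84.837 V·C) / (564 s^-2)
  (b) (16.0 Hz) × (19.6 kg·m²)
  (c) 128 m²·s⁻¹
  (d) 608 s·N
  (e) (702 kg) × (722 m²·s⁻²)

(b)

Reference: kg·m²·s⁻¹.
Each option:
  (a) [kg·m²·s⁻²] / [s⁻²] = kg·m²
  (b) [s⁻¹] · [kg·m²] = kg·m²·s⁻¹  ← same
  (c) m²·s⁻¹
  (d) N·s = kg·m·s⁻²·s = kg·m·s⁻¹
  (e) [kg] · [m²·s⁻²] = kg·m²·s⁻²
Only (b) matches kg·m²·s⁻¹.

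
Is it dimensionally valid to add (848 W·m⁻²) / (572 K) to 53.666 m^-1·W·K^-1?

Expand each in SI base units:
  (848 W·m⁻²) / (572 K):  [kg·s⁻³] / [K] = kg·s⁻³·K⁻¹
  53.666 m^-1·W·K^-1:  W·m⁻¹·K⁻¹ = J·s⁻¹·m⁻¹·K⁻¹ = kg·m·s⁻³·K⁻¹
kg·s⁻³·K⁻¹ ≠ kg·m·s⁻³·K⁻¹, so they cannot be added.

No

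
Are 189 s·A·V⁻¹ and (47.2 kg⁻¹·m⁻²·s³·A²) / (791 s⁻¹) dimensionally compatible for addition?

Reduce each to base SI dimensions:
  189 s·A·V⁻¹:  A·s·V⁻¹ = A·s·(J·C⁻¹)⁻¹ = kg⁻¹·m⁻²·s⁴·A²
  (47.2 kg⁻¹·m⁻²·s³·A²) / (791 s⁻¹):  [kg⁻¹·m⁻²·s³·A²] / [s⁻¹] = kg⁻¹·m⁻²·s⁴·A²
Both are kg⁻¹·m⁻²·s⁴·A², so they have the same dimensions and can be added.

Yes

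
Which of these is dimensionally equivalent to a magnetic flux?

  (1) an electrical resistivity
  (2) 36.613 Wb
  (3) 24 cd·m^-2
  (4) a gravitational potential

Reference: [magnetic flux] = kg·m²·s⁻²·A⁻¹.
Each option:
  (1) [electrical resistivity] = kg·m³·s⁻³·A⁻²
  (2) Wb = V·s = kg·m²·s⁻²·A⁻¹  ← same
  (3) cd·m⁻² = m⁻²·cd
  (4) [gravitational potential] = m²·s⁻²
Only (2) matches kg·m²·s⁻²·A⁻¹.

(2)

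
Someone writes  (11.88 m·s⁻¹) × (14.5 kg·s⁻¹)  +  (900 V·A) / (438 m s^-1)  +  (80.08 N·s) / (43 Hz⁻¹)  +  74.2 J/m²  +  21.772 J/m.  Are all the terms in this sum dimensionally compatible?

Expand each in SI base units:
  (11.88 m·s⁻¹) × (14.5 kg·s⁻¹):  [m·s⁻¹] · [kg·s⁻¹] = kg·m·s⁻²
  (900 V·A) / (438 m s^-1):  [kg·m²·s⁻³] / [m·s⁻¹] = kg·m·s⁻²
  (80.08 N·s) / (43 Hz⁻¹):  [kg·m·s⁻¹] / [s] = kg·m·s⁻²
  74.2 J/m²:  J·m⁻² = N·m·m⁻² = kg·s⁻²
  21.772 J/m:  J·m⁻¹ = N·m·m⁻¹ = kg·m·s⁻²
The terms do not share a single dimension (kg·m·s⁻² vs kg·s⁻²).

No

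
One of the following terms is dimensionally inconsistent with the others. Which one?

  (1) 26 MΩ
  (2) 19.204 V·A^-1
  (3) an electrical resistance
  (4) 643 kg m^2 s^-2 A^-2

In SI base units:
  (1) Ω = V·A⁻¹ = kg·m²·s⁻³·A⁻²
  (2) V·A⁻¹ = J·C⁻¹·A⁻¹ = kg·m²·s⁻³·A⁻²
  (3) [electrical resistance] = kg·m²·s⁻³·A⁻²
  (4) kg·m²·s⁻²·A⁻²
All reduce to kg·m²·s⁻³·A⁻² except (4), which is kg·m²·s⁻²·A⁻².

(4)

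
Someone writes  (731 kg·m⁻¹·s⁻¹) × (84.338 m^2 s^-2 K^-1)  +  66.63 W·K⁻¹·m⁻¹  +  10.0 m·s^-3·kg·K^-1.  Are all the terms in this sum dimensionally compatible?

In SI base units:
  (731 kg·m⁻¹·s⁻¹) × (84.338 m^2 s^-2 K^-1):  [kg·m⁻¹·s⁻¹] · [m²·s⁻²·K⁻¹] = kg·m·s⁻³·K⁻¹
  66.63 W·K⁻¹·m⁻¹:  W·m⁻¹·K⁻¹ = J·s⁻¹·m⁻¹·K⁻¹ = kg·m·s⁻³·K⁻¹
  10.0 m·s^-3·kg·K^-1:  kg·m·s⁻³·K⁻¹
Every term reduces to kg·m·s⁻³·K⁻¹.

Yes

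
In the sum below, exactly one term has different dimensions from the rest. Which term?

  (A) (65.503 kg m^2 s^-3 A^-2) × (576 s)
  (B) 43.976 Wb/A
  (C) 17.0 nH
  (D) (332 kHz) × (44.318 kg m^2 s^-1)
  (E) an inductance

(D)

Work out the base dimensions of each:
  (A) [kg·m²·s⁻³·A⁻²] · [s] = kg·m²·s⁻²·A⁻²
  (B) Wb·A⁻¹ = V·s·A⁻¹ = kg·m²·s⁻²·A⁻²
  (C) H = V·s·A⁻¹ = kg·m²·s⁻²·A⁻²
  (D) [s⁻¹] · [kg·m²·s⁻¹] = kg·m²·s⁻²
  (E) [inductance] = kg·m²·s⁻²·A⁻²
All reduce to kg·m²·s⁻²·A⁻² except (D), which is kg·m²·s⁻².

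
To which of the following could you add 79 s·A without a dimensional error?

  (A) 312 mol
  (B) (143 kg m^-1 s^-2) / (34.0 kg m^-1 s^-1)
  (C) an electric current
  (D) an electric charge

(D)

Reference: A·s = s·A.
Each option:
  (A) mol
  (B) [kg·m⁻¹·s⁻²] / [kg·m⁻¹·s⁻¹] = s⁻¹
  (C) [electric current] = A
  (D) [electric charge] = s·A  ← same
Only (D) matches s·A.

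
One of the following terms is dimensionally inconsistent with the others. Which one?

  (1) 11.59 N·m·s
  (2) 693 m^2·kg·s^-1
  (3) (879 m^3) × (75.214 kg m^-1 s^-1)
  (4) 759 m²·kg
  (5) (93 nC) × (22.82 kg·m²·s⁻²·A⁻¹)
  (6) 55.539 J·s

(4)

In SI base units:
  (1) N·m·s = kg·m·s⁻²·m·s = kg·m²·s⁻¹
  (2) kg·m²·s⁻¹
  (3) [m³] · [kg·m⁻¹·s⁻¹] = kg·m²·s⁻¹
  (4) kg·m²
  (5) [s·A] · [kg·m²·s⁻²·A⁻¹] = kg·m²·s⁻¹
  (6) J·s = N·m·s = kg·m²·s⁻¹
All reduce to kg·m²·s⁻¹ except (4), which is kg·m².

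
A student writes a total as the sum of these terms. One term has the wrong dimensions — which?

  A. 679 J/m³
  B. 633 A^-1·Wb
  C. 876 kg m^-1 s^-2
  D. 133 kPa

B.

In SI base units:
  A. J·m⁻³ = N·m·m⁻³ = kg·m⁻¹·s⁻²
  B. Wb·A⁻¹ = V·s·A⁻¹ = kg·m²·s⁻²·A⁻²
  C. kg·m⁻¹·s⁻²
  D. Pa = N·m⁻² = kg·m⁻¹·s⁻²
All reduce to kg·m⁻¹·s⁻² except B., which is kg·m²·s⁻²·A⁻².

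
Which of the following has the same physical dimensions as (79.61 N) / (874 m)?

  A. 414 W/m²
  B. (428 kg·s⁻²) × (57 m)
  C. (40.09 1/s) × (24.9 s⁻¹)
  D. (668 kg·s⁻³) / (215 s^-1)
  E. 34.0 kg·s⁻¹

Reference: [kg·m·s⁻²] / [m] = kg·s⁻².
Each option:
  A. W·m⁻² = J·s⁻¹·m⁻² = kg·s⁻³
  B. [kg·s⁻²] · [m] = kg·m·s⁻²
  C. [s⁻¹] · [s⁻¹] = s⁻²
  D. [kg·s⁻³] / [s⁻¹] = kg·s⁻²  ← same
  E. kg·s⁻¹
Only D. matches kg·s⁻².

D.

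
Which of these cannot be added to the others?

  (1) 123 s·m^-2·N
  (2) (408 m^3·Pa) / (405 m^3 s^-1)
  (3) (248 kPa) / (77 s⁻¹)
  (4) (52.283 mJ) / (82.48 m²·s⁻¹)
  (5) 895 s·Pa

In SI base units:
  (1) N·s·m⁻² = kg·m·s⁻²·s·m⁻² = kg·m⁻¹·s⁻¹
  (2) [kg·m²·s⁻²] / [m³·s⁻¹] = kg·m⁻¹·s⁻¹
  (3) [kg·m⁻¹·s⁻²] / [s⁻¹] = kg·m⁻¹·s⁻¹
  (4) [kg·m²·s⁻²] / [m²·s⁻¹] = kg·s⁻¹
  (5) Pa·s = N·m⁻²·s = kg·m⁻¹·s⁻¹
All reduce to kg·m⁻¹·s⁻¹ except (4), which is kg·s⁻¹.

(4)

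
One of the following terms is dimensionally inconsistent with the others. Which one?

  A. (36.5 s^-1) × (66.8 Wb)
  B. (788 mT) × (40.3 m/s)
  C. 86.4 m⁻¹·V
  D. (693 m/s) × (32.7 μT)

Work out the base dimensions of each:
  A. [s⁻¹] · [kg·m²·s⁻²·A⁻¹] = kg·m²·s⁻³·A⁻¹
  B. [kg·s⁻²·A⁻¹] · [m·s⁻¹] = kg·m·s⁻³·A⁻¹
  C. V·m⁻¹ = J·C⁻¹·m⁻¹ = kg·m·s⁻³·A⁻¹
  D. [m·s⁻¹] · [kg·s⁻²·A⁻¹] = kg·m·s⁻³·A⁻¹
All reduce to kg·m·s⁻³·A⁻¹ except A., which is kg·m²·s⁻³·A⁻¹.

A.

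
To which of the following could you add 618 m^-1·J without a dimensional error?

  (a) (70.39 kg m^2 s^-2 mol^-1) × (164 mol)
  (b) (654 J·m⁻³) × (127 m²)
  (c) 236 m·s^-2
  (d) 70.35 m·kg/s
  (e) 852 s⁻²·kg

(b)

Reference: J·m⁻¹ = N·m·m⁻¹ = kg·m·s⁻².
Each option:
  (a) [kg·m²·s⁻²·mol⁻¹] · [mol] = kg·m²·s⁻²
  (b) [kg·m⁻¹·s⁻²] · [m²] = kg·m·s⁻²  ← same
  (c) m·s⁻²
  (d) kg·m·s⁻¹
  (e) kg·s⁻²
Only (b) matches kg·m·s⁻².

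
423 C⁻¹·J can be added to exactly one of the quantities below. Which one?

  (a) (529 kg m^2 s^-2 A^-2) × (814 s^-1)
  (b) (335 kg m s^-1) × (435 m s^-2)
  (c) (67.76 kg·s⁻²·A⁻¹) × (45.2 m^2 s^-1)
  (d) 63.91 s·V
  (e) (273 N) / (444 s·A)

(c)

Reference: J·C⁻¹ = N·m·(s·A)⁻¹ = kg·m²·s⁻³·A⁻¹.
Each option:
  (a) [kg·m²·s⁻²·A⁻²] · [s⁻¹] = kg·m²·s⁻³·A⁻²
  (b) [kg·m·s⁻¹] · [m·s⁻²] = kg·m²·s⁻³
  (c) [kg·s⁻²·A⁻¹] · [m²·s⁻¹] = kg·m²·s⁻³·A⁻¹  ← same
  (d) V·s = J·C⁻¹·s = kg·m²·s⁻²·A⁻¹
  (e) [kg·m·s⁻²] / [s·A] = kg·m·s⁻³·A⁻¹
Only (c) matches kg·m²·s⁻³·A⁻¹.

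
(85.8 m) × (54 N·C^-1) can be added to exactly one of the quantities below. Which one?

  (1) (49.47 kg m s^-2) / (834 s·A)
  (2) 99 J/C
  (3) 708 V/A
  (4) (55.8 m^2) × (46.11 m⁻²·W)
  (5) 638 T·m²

(2)

Reference: [m] · [kg·m·s⁻³·A⁻¹] = kg·m²·s⁻³·A⁻¹.
Each option:
  (1) [kg·m·s⁻²] / [s·A] = kg·m·s⁻³·A⁻¹
  (2) J·C⁻¹ = N·m·(s·A)⁻¹ = kg·m²·s⁻³·A⁻¹  ← same
  (3) V·A⁻¹ = J·C⁻¹·A⁻¹ = kg·m²·s⁻³·A⁻²
  (4) [m²] · [kg·s⁻³] = kg·m²·s⁻³
  (5) T·m² = Wb·m⁻²·m² = kg·m²·s⁻²·A⁻¹
Only (2) matches kg·m²·s⁻³·A⁻¹.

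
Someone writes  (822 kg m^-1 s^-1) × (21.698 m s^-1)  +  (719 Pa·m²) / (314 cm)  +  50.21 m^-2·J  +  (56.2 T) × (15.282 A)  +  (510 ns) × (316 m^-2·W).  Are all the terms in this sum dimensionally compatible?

Expand each in SI base units:
  (822 kg m^-1 s^-1) × (21.698 m s^-1):  [kg·m⁻¹·s⁻¹] · [m·s⁻¹] = kg·s⁻²
  (719 Pa·m²) / (314 cm):  [kg·m·s⁻²] / [m] = kg·s⁻²
  50.21 m^-2·J:  J·m⁻² = N·m·m⁻² = kg·s⁻²
  (56.2 T) × (15.282 A):  [kg·s⁻²·A⁻¹] · [A] = kg·s⁻²
  (510 ns) × (316 m^-2·W):  [s] · [kg·s⁻³] = kg·s⁻²
Every term reduces to kg·s⁻².

Yes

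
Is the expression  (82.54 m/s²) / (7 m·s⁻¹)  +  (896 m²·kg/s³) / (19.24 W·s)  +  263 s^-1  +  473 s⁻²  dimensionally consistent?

Dimensions:
  (82.54 m/s²) / (7 m·s⁻¹):  [m·s⁻²] / [m·s⁻¹] = s⁻¹
  (896 m²·kg/s³) / (19.24 W·s):  [kg·m²·s⁻³] / [kg·m²·s⁻²] = s⁻¹
  263 s^-1:  s⁻¹
  473 s⁻²:  s⁻²
The terms do not share a single dimension (s⁻² vs s⁻¹).

No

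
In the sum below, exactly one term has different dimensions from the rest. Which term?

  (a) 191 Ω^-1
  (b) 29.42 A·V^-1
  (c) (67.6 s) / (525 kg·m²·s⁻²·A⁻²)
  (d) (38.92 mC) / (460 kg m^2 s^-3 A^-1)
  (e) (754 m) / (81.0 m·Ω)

Reduce each to base SI dimensions:
  (a) Ω⁻¹ = (V·A⁻¹)⁻¹ = kg⁻¹·m⁻²·s³·A²
  (b) A·V⁻¹ = A·(J·C⁻¹)⁻¹ = kg⁻¹·m⁻²·s³·A²
  (c) [s] / [kg·m²·s⁻²·A⁻²] = kg⁻¹·m⁻²·s³·A²
  (d) [s·A] / [kg·m²·s⁻³·A⁻¹] = kg⁻¹·m⁻²·s⁴·A²
  (e) [m] / [kg·m³·s⁻³·A⁻²] = kg⁻¹·m⁻²·s³·A²
All reduce to kg⁻¹·m⁻²·s³·A² except (d), which is kg⁻¹·m⁻²·s⁴·A².

(d)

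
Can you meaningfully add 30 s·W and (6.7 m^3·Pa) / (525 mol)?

In SI base units:
  30 s·W:  W·s = J·s⁻¹·s = kg·m²·s⁻²
  (6.7 m^3·Pa) / (525 mol):  [kg·m²·s⁻²] / [mol] = kg·m²·s⁻²·mol⁻¹
kg·m²·s⁻² ≠ kg·m²·s⁻²·mol⁻¹, so they cannot be added.

No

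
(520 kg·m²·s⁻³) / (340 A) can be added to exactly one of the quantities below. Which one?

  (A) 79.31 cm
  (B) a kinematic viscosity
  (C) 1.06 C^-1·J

Reference: [kg·m²·s⁻³] / [A] = kg·m²·s⁻³·A⁻¹.
Each option:
  (A) m
  (B) [kinematic viscosity] = m²·s⁻¹
  (C) J·C⁻¹ = N·m·(s·A)⁻¹ = kg·m²·s⁻³·A⁻¹  ← same
Only (C) matches kg·m²·s⁻³·A⁻¹.

(C)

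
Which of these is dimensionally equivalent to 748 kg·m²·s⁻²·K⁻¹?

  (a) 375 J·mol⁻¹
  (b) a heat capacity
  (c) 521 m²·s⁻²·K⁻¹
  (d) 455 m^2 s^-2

Reference: kg·m²·s⁻²·K⁻¹.
Each option:
  (a) J·mol⁻¹ = N·m·mol⁻¹ = kg·m²·s⁻²·mol⁻¹
  (b) [heat capacity] = kg·m²·s⁻²·K⁻¹  ← same
  (c) m²·s⁻²·K⁻¹
  (d) m²·s⁻²
Only (b) matches kg·m²·s⁻²·K⁻¹.

(b)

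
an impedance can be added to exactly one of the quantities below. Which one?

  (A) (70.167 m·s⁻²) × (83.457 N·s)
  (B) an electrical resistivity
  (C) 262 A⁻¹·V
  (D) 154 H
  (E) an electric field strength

(C)

Reference: [impedance] = kg·m²·s⁻³·A⁻².
Each option:
  (A) [m·s⁻²] · [kg·m·s⁻¹] = kg·m²·s⁻³
  (B) [electrical resistivity] = kg·m³·s⁻³·A⁻²
  (C) V·A⁻¹ = J·C⁻¹·A⁻¹ = kg·m²·s⁻³·A⁻²  ← same
  (D) H = V·s·A⁻¹ = kg·m²·s⁻²·A⁻²
  (E) [electric field strength] = kg·m·s⁻³·A⁻¹
Only (C) matches kg·m²·s⁻³·A⁻².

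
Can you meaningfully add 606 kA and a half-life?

Dimensions:
  606 kA:  A
  a half-life:  [half-life] = s
A ≠ s, so they cannot be added.

No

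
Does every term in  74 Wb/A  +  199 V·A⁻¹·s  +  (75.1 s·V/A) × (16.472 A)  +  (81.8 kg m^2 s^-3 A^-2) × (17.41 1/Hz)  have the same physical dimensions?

Work out the base dimensions of each:
  74 Wb/A:  Wb·A⁻¹ = V·s·A⁻¹ = kg·m²·s⁻²·A⁻²
  199 V·A⁻¹·s:  V·s·A⁻¹ = J·C⁻¹·s·A⁻¹ = kg·m²·s⁻²·A⁻²
  (75.1 s·V/A) × (16.472 A):  [kg·m²·s⁻²·A⁻²] · [A] = kg·m²·s⁻²·A⁻¹
  (81.8 kg m^2 s^-3 A^-2) × (17.41 1/Hz):  [kg·m²·s⁻³·A⁻²] · [s] = kg·m²·s⁻²·A⁻²
The terms do not share a single dimension (kg·m²·s⁻²·A⁻² vs kg·m²·s⁻²·A⁻¹).

No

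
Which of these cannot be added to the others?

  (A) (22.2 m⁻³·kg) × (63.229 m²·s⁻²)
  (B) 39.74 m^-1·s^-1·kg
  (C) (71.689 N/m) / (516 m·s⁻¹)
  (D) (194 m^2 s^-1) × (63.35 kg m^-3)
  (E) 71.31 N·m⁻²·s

(A)

Work out the base dimensions of each:
  (A) [kg·m⁻³] · [m²·s⁻²] = kg·m⁻¹·s⁻²
  (B) kg·m⁻¹·s⁻¹
  (C) [kg·s⁻²] / [m·s⁻¹] = kg·m⁻¹·s⁻¹
  (D) [m²·s⁻¹] · [kg·m⁻³] = kg·m⁻¹·s⁻¹
  (E) N·s·m⁻² = kg·m·s⁻²·s·m⁻² = kg·m⁻¹·s⁻¹
All reduce to kg·m⁻¹·s⁻¹ except (A), which is kg·m⁻¹·s⁻².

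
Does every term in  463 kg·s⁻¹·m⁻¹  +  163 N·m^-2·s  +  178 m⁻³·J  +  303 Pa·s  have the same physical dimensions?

No

Expand each in SI base units:
  463 kg·s⁻¹·m⁻¹:  kg·m⁻¹·s⁻¹
  163 N·m^-2·s:  N·s·m⁻² = kg·m·s⁻²·s·m⁻² = kg·m⁻¹·s⁻¹
  178 m⁻³·J:  J·m⁻³ = N·m·m⁻³ = kg·m⁻¹·s⁻²
  303 Pa·s:  Pa·s = N·m⁻²·s = kg·m⁻¹·s⁻¹
The terms do not share a single dimension (kg·m⁻¹·s⁻² vs kg·m⁻¹·s⁻¹).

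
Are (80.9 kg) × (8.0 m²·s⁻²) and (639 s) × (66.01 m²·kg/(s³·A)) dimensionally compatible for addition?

Dimensions:
  (80.9 kg) × (8.0 m²·s⁻²):  [kg] · [m²·s⁻²] = kg·m²·s⁻²
  (639 s) × (66.01 m²·kg/(s³·A)):  [s] · [kg·m²·s⁻³·A⁻¹] = kg·m²·s⁻²·A⁻¹
kg·m²·s⁻² ≠ kg·m²·s⁻²·A⁻¹, so they cannot be added.

No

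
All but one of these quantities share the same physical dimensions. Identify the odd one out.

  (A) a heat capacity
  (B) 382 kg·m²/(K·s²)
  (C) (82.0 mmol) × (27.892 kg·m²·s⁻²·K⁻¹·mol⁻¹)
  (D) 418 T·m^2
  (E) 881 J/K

(D)

Dimensions:
  (A) [heat capacity] = kg·m²·s⁻²·K⁻¹
  (B) kg·m²·s⁻²·K⁻¹
  (C) [mol] · [kg·m²·s⁻²·K⁻¹·mol⁻¹] = kg·m²·s⁻²·K⁻¹
  (D) T·m² = Wb·m⁻²·m² = kg·m²·s⁻²·A⁻¹
  (E) J·K⁻¹ = N·m·K⁻¹ = kg·m²·s⁻²·K⁻¹
All reduce to kg·m²·s⁻²·K⁻¹ except (D), which is kg·m²·s⁻²·A⁻¹.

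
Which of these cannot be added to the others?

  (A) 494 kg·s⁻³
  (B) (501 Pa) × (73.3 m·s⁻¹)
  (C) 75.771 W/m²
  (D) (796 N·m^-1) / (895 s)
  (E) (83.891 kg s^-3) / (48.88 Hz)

(E)

Work out the base dimensions of each:
  (A) kg·s⁻³
  (B) [kg·m⁻¹·s⁻²] · [m·s⁻¹] = kg·s⁻³
  (C) W·m⁻² = J·s⁻¹·m⁻² = kg·s⁻³
  (D) [kg·s⁻²] / [s] = kg·s⁻³
  (E) [kg·s⁻³] / [s⁻¹] = kg·s⁻²
All reduce to kg·s⁻³ except (E), which is kg·s⁻².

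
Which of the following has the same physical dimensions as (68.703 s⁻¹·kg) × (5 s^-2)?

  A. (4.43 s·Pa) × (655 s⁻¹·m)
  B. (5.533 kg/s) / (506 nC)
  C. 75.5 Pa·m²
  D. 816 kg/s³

Reference: [kg·s⁻¹] · [s⁻²] = kg·s⁻³.
Each option:
  A. [kg·m⁻¹·s⁻¹] · [m·s⁻¹] = kg·s⁻²
  B. [kg·s⁻¹] / [s·A] = kg·s⁻²·A⁻¹
  C. Pa·m² = N·m⁻²·m² = kg·m·s⁻²
  D. kg·s⁻³  ← same
Only D. matches kg·s⁻³.

D.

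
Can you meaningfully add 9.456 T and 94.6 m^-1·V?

In SI base units:
  9.456 T:  T = Wb·m⁻² = kg·s⁻²·A⁻¹
  94.6 m^-1·V:  V·m⁻¹ = J·C⁻¹·m⁻¹ = kg·m·s⁻³·A⁻¹
kg·s⁻²·A⁻¹ ≠ kg·m·s⁻³·A⁻¹, so they cannot be added.

No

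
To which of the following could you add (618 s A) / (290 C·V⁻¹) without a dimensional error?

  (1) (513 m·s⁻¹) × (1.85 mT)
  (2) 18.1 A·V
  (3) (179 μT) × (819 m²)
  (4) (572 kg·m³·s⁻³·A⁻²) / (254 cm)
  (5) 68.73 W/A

(5)

Reference: [s·A] / [kg⁻¹·m⁻²·s⁴·A²] = kg·m²·s⁻³·A⁻¹.
Each option:
  (1) [m·s⁻¹] · [kg·s⁻²·A⁻¹] = kg·m·s⁻³·A⁻¹
  (2) V·A = J·C⁻¹·A = kg·m²·s⁻³
  (3) [kg·s⁻²·A⁻¹] · [m²] = kg·m²·s⁻²·A⁻¹
  (4) [kg·m³·s⁻³·A⁻²] / [m] = kg·m²·s⁻³·A⁻²
  (5) W·A⁻¹ = J·s⁻¹·A⁻¹ = kg·m²·s⁻³·A⁻¹  ← same
Only (5) matches kg·m²·s⁻³·A⁻¹.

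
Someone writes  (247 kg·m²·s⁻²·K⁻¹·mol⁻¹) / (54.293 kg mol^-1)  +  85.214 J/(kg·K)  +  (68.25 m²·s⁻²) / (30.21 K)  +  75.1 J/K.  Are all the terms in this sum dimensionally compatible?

No

Dimensions:
  (247 kg·m²·s⁻²·K⁻¹·mol⁻¹) / (54.293 kg mol^-1):  [kg·m²·s⁻²·K⁻¹·mol⁻¹] / [kg·mol⁻¹] = m²·s⁻²·K⁻¹
  85.214 J/(kg·K):  J·kg⁻¹·K⁻¹ = N·m·kg⁻¹·K⁻¹ = m²·s⁻²·K⁻¹
  (68.25 m²·s⁻²) / (30.21 K):  [m²·s⁻²] / [K] = m²·s⁻²·K⁻¹
  75.1 J/K:  J·K⁻¹ = N·m·K⁻¹ = kg·m²·s⁻²·K⁻¹
The terms do not share a single dimension (kg·m²·s⁻²·K⁻¹ vs m²·s⁻²·K⁻¹).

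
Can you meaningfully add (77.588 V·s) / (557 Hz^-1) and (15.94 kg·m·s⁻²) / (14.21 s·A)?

No

Reduce each to base SI dimensions:
  (77.588 V·s) / (557 Hz^-1):  [kg·m²·s⁻²·A⁻¹] / [s] = kg·m²·s⁻³·A⁻¹
  (15.94 kg·m·s⁻²) / (14.21 s·A):  [kg·m·s⁻²] / [s·A] = kg·m·s⁻³·A⁻¹
kg·m²·s⁻³·A⁻¹ ≠ kg·m·s⁻³·A⁻¹, so they cannot be added.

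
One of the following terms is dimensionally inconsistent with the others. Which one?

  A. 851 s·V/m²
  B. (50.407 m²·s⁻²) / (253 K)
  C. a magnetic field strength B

Reduce each to base SI dimensions:
  A. V·s·m⁻² = J·C⁻¹·s·m⁻² = kg·s⁻²·A⁻¹
  B. [m²·s⁻²] / [K] = m²·s⁻²·K⁻¹
  C. [magnetic field strength B] = kg·s⁻²·A⁻¹
All reduce to kg·s⁻²·A⁻¹ except B., which is m²·s⁻²·K⁻¹.

B.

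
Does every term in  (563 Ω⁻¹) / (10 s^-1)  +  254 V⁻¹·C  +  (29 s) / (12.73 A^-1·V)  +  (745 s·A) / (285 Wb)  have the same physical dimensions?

Expand each in SI base units:
  (563 Ω⁻¹) / (10 s^-1):  [kg⁻¹·m⁻²·s³·A²] / [s⁻¹] = kg⁻¹·m⁻²·s⁴·A²
  254 V⁻¹·C:  C·V⁻¹ = s·A·(J·C⁻¹)⁻¹ = kg⁻¹·m⁻²·s⁴·A²
  (29 s) / (12.73 A^-1·V):  [s] / [kg·m²·s⁻³·A⁻²] = kg⁻¹·m⁻²·s⁴·A²
  (745 s·A) / (285 Wb):  [s·A] / [kg·m²·s⁻²·A⁻¹] = kg⁻¹·m⁻²·s³·A²
The terms do not share a single dimension (kg⁻¹·m⁻²·s³·A² vs kg⁻¹·m⁻²·s⁴·A²).

No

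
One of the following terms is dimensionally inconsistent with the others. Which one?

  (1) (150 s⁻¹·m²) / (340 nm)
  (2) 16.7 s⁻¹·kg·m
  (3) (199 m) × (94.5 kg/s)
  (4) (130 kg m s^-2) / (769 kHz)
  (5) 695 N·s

(1)

In SI base units:
  (1) [m²·s⁻¹] / [m] = m·s⁻¹
  (2) kg·m·s⁻¹
  (3) [m] · [kg·s⁻¹] = kg·m·s⁻¹
  (4) [kg·m·s⁻²] / [s⁻¹] = kg·m·s⁻¹
  (5) N·s = kg·m·s⁻²·s = kg·m·s⁻¹
All reduce to kg·m·s⁻¹ except (1), which is m·s⁻¹.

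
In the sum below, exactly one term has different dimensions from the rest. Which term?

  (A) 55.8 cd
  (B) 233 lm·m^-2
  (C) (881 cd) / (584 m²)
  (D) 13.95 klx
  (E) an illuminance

Expand each in SI base units:
  (A) cd
  (B) lm·m⁻² = cd·m⁻² = m⁻²·cd
  (C) [cd] / [m²] = m⁻²·cd
  (D) lx = lm·m⁻² = m⁻²·cd
  (E) [illuminance] = m⁻²·cd
All reduce to m⁻²·cd except (A), which is cd.

(A)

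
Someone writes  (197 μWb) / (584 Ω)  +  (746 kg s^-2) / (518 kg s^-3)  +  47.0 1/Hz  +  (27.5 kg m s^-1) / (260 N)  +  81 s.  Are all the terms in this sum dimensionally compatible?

No

Dimensions:
  (197 μWb) / (584 Ω):  [kg·m²·s⁻²·A⁻¹] / [kg·m²·s⁻³·A⁻²] = s·A
  (746 kg s^-2) / (518 kg s^-3):  [kg·s⁻²] / [kg·s⁻³] = s
  47.0 1/Hz:  Hz⁻¹ = (s⁻¹)⁻¹ = s
  (27.5 kg m s^-1) / (260 N):  [kg·m·s⁻¹] / [kg·m·s⁻²] = s
  81 s:  s
The terms do not share a single dimension (s vs s·A).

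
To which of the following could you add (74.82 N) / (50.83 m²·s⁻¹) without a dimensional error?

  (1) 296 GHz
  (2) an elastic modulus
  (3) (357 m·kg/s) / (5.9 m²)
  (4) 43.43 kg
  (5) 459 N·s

Reference: [kg·m·s⁻²] / [m²·s⁻¹] = kg·m⁻¹·s⁻¹.
Each option:
  (1) Hz = s⁻¹
  (2) [elastic modulus] = kg·m⁻¹·s⁻²
  (3) [kg·m·s⁻¹] / [m²] = kg·m⁻¹·s⁻¹  ← same
  (4) kg
  (5) N·s = kg·m·s⁻²·s = kg·m·s⁻¹
Only (3) matches kg·m⁻¹·s⁻¹.

(3)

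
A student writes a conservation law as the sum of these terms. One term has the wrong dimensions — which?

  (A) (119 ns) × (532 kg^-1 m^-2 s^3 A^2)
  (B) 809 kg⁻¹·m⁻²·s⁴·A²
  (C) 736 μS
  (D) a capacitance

(C)

Reduce each to base SI dimensions:
  (A) [s] · [kg⁻¹·m⁻²·s³·A²] = kg⁻¹·m⁻²·s⁴·A²
  (B) kg⁻¹·m⁻²·s⁴·A²
  (C) S = Ω⁻¹ = kg⁻¹·m⁻²·s³·A²
  (D) [capacitance] = kg⁻¹·m⁻²·s⁴·A²
All reduce to kg⁻¹·m⁻²·s⁴·A² except (C), which is kg⁻¹·m⁻²·s³·A².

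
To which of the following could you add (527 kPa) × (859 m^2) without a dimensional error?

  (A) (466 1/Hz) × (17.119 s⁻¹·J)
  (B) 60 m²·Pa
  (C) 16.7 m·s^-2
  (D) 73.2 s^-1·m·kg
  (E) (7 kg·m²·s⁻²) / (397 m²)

(B)

Reference: [kg·m⁻¹·s⁻²] · [m²] = kg·m·s⁻².
Each option:
  (A) [s] · [kg·m²·s⁻³] = kg·m²·s⁻²
  (B) Pa·m² = N·m⁻²·m² = kg·m·s⁻²  ← same
  (C) m·s⁻²
  (D) kg·m·s⁻¹
  (E) [kg·m²·s⁻²] / [m²] = kg·s⁻²
Only (B) matches kg·m·s⁻².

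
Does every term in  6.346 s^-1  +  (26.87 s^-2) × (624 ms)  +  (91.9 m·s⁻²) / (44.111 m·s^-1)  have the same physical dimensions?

Yes

Expand each in SI base units:
  6.346 s^-1:  s⁻¹
  (26.87 s^-2) × (624 ms):  [s⁻²] · [s] = s⁻¹
  (91.9 m·s⁻²) / (44.111 m·s^-1):  [m·s⁻²] / [m·s⁻¹] = s⁻¹
Every term reduces to s⁻¹.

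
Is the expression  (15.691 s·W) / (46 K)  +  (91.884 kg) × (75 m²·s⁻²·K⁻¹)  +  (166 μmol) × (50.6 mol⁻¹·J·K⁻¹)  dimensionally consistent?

Yes

Reduce each to base SI dimensions:
  (15.691 s·W) / (46 K):  [kg·m²·s⁻²] / [K] = kg·m²·s⁻²·K⁻¹
  (91.884 kg) × (75 m²·s⁻²·K⁻¹):  [kg] · [m²·s⁻²·K⁻¹] = kg·m²·s⁻²·K⁻¹
  (166 μmol) × (50.6 mol⁻¹·J·K⁻¹):  [mol] · [kg·m²·s⁻²·K⁻¹·mol⁻¹] = kg·m²·s⁻²·K⁻¹
Every term reduces to kg·m²·s⁻²·K⁻¹.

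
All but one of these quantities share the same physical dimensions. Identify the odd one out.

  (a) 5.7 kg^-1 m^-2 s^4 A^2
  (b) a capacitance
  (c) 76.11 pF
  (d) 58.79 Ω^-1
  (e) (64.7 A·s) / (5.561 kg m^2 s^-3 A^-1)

(d)

Dimensions:
  (a) kg⁻¹·m⁻²·s⁴·A²
  (b) [capacitance] = kg⁻¹·m⁻²·s⁴·A²
  (c) F = C·V⁻¹ = kg⁻¹·m⁻²·s⁴·A²
  (d) Ω⁻¹ = (V·A⁻¹)⁻¹ = kg⁻¹·m⁻²·s³·A²
  (e) [s·A] / [kg·m²·s⁻³·A⁻¹] = kg⁻¹·m⁻²·s⁴·A²
All reduce to kg⁻¹·m⁻²·s⁴·A² except (d), which is kg⁻¹·m⁻²·s³·A².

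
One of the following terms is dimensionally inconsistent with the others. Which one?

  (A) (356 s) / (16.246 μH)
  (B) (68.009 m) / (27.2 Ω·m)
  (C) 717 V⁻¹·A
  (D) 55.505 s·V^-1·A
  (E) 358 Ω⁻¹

Reduce each to base SI dimensions:
  (A) [s] / [kg·m²·s⁻²·A⁻²] = kg⁻¹·m⁻²·s³·A²
  (B) [m] / [kg·m³·s⁻³·A⁻²] = kg⁻¹·m⁻²·s³·A²
  (C) A·V⁻¹ = A·(J·C⁻¹)⁻¹ = kg⁻¹·m⁻²·s³·A²
  (D) A·s·V⁻¹ = A·s·(J·C⁻¹)⁻¹ = kg⁻¹·m⁻²·s⁴·A²
  (E) Ω⁻¹ = (V·A⁻¹)⁻¹ = kg⁻¹·m⁻²·s³·A²
All reduce to kg⁻¹·m⁻²·s³·A² except (D), which is kg⁻¹·m⁻²·s⁴·A².

(D)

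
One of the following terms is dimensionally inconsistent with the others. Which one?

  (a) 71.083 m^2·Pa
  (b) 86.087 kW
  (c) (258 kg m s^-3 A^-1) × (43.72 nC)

Reduce each to base SI dimensions:
  (a) Pa·m² = N·m⁻²·m² = kg·m·s⁻²
  (b) W = J·s⁻¹ = kg·m²·s⁻³
  (c) [kg·m·s⁻³·A⁻¹] · [s·A] = kg·m·s⁻²
All reduce to kg·m·s⁻² except (b), which is kg·m²·s⁻³.

(b)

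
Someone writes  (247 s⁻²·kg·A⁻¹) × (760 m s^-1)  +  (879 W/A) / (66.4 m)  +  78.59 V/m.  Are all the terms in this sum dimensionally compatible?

Expand each in SI base units:
  (247 s⁻²·kg·A⁻¹) × (760 m s^-1):  [kg·s⁻²·A⁻¹] · [m·s⁻¹] = kg·m·s⁻³·A⁻¹
  (879 W/A) / (66.4 m):  [kg·m²·s⁻³·A⁻¹] / [m] = kg·m·s⁻³·A⁻¹
  78.59 V/m:  V·m⁻¹ = J·C⁻¹·m⁻¹ = kg·m·s⁻³·A⁻¹
Every term reduces to kg·m·s⁻³·A⁻¹.

Yes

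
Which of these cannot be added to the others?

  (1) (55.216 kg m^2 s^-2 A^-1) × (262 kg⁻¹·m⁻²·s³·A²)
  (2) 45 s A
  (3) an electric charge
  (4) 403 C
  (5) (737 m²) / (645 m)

Reduce each to base SI dimensions:
  (1) [kg·m²·s⁻²·A⁻¹] · [kg⁻¹·m⁻²·s³·A²] = s·A
  (2) s·A
  (3) [electric charge] = s·A
  (4) C = s·A
  (5) [m²] / [m] = m
All reduce to s·A except (5), which is m.

(5)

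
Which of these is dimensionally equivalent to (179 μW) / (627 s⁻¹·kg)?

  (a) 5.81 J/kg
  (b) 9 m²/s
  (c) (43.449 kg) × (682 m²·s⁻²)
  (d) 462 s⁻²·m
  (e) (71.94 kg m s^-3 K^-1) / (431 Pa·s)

(a)

Reference: [kg·m²·s⁻³] / [kg·s⁻¹] = m²·s⁻².
Each option:
  (a) J·kg⁻¹ = N·m·kg⁻¹ = m²·s⁻²  ← same
  (b) m²·s⁻¹
  (c) [kg] · [m²·s⁻²] = kg·m²·s⁻²
  (d) m·s⁻²
  (e) [kg·m·s⁻³·K⁻¹] / [kg·m⁻¹·s⁻¹] = m²·s⁻²·K⁻¹
Only (a) matches m²·s⁻².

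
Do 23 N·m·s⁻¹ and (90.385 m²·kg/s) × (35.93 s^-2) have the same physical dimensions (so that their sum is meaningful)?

Dimensions:
  23 N·m·s⁻¹:  N·m·s⁻¹ = kg·m·s⁻²·m·s⁻¹ = kg·m²·s⁻³
  (90.385 m²·kg/s) × (35.93 s^-2):  [kg·m²·s⁻¹] · [s⁻²] = kg·m²·s⁻³
Both are kg·m²·s⁻³, so they have the same dimensions and can be added.

Yes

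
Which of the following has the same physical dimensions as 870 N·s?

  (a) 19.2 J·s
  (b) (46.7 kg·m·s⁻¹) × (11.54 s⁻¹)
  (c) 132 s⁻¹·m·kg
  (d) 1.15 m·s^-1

Reference: N·s = kg·m·s⁻²·s = kg·m·s⁻¹.
Each option:
  (a) J·s = N·m·s = kg·m²·s⁻¹
  (b) [kg·m·s⁻¹] · [s⁻¹] = kg·m·s⁻²
  (c) kg·m·s⁻¹  ← same
  (d) m·s⁻¹
Only (c) matches kg·m·s⁻¹.

(c)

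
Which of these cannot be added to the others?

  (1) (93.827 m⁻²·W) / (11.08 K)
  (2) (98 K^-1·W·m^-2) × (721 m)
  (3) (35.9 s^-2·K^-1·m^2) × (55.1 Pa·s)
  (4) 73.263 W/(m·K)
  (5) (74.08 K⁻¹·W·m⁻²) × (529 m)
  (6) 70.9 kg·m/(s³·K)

Reduce each to base SI dimensions:
  (1) [kg·s⁻³] / [K] = kg·s⁻³·K⁻¹
  (2) [kg·s⁻³·K⁻¹] · [m] = kg·m·s⁻³·K⁻¹
  (3) [m²·s⁻²·K⁻¹] · [kg·m⁻¹·s⁻¹] = kg·m·s⁻³·K⁻¹
  (4) W·m⁻¹·K⁻¹ = J·s⁻¹·m⁻¹·K⁻¹ = kg·m·s⁻³·K⁻¹
  (5) [kg·s⁻³·K⁻¹] · [m] = kg·m·s⁻³·K⁻¹
  (6) kg·m·s⁻³·K⁻¹
All reduce to kg·m·s⁻³·K⁻¹ except (1), which is kg·s⁻³·K⁻¹.

(1)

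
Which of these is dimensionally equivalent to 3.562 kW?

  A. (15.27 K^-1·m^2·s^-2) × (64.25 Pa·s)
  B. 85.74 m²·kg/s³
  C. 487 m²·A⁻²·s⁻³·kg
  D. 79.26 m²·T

B.

Reference: W = J·s⁻¹ = kg·m²·s⁻³.
Each option:
  A. [m²·s⁻²·K⁻¹] · [kg·m⁻¹·s⁻¹] = kg·m·s⁻³·K⁻¹
  B. kg·m²·s⁻³  ← same
  C. kg·m²·s⁻³·A⁻²
  D. T·m² = Wb·m⁻²·m² = kg·m²·s⁻²·A⁻¹
Only B. matches kg·m²·s⁻³.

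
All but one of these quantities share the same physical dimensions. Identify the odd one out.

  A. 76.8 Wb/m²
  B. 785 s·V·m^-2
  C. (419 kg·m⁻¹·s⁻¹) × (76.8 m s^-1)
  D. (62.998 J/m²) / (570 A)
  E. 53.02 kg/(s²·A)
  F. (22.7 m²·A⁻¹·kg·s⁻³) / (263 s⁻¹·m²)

C.

Expand each in SI base units:
  A. Wb·m⁻² = V·s·m⁻² = kg·s⁻²·A⁻¹
  B. V·s·m⁻² = J·C⁻¹·s·m⁻² = kg·s⁻²·A⁻¹
  C. [kg·m⁻¹·s⁻¹] · [m·s⁻¹] = kg·s⁻²
  D. [kg·s⁻²] / [A] = kg·s⁻²·A⁻¹
  E. kg·s⁻²·A⁻¹
  F. [kg·m²·s⁻³·A⁻¹] / [m²·s⁻¹] = kg·s⁻²·A⁻¹
All reduce to kg·s⁻²·A⁻¹ except C., which is kg·s⁻².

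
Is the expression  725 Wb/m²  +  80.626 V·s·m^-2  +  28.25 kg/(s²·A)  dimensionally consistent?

Yes

Dimensions:
  725 Wb/m²:  Wb·m⁻² = V·s·m⁻² = kg·s⁻²·A⁻¹
  80.626 V·s·m^-2:  V·s·m⁻² = J·C⁻¹·s·m⁻² = kg·s⁻²·A⁻¹
  28.25 kg/(s²·A):  kg·s⁻²·A⁻¹
Every term reduces to kg·s⁻²·A⁻¹.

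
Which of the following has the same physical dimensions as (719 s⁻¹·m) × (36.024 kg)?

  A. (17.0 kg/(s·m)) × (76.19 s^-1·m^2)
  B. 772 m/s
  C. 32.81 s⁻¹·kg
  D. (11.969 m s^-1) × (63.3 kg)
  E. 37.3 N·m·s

D.

Reference: [m·s⁻¹] · [kg] = kg·m·s⁻¹.
Each option:
  A. [kg·m⁻¹·s⁻¹] · [m²·s⁻¹] = kg·m·s⁻²
  B. m·s⁻¹
  C. kg·s⁻¹
  D. [m·s⁻¹] · [kg] = kg·m·s⁻¹  ← same
  E. N·m·s = kg·m·s⁻²·m·s = kg·m²·s⁻¹
Only D. matches kg·m·s⁻¹.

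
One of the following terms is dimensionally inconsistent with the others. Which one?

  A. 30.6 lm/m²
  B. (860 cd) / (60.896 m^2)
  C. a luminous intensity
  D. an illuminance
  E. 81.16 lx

C.

Work out the base dimensions of each:
  A. lm·m⁻² = cd·m⁻² = m⁻²·cd
  B. [cd] / [m²] = m⁻²·cd
  C. [luminous intensity] = cd
  D. [illuminance] = m⁻²·cd
  E. lx = lm·m⁻² = m⁻²·cd
All reduce to m⁻²·cd except C., which is cd.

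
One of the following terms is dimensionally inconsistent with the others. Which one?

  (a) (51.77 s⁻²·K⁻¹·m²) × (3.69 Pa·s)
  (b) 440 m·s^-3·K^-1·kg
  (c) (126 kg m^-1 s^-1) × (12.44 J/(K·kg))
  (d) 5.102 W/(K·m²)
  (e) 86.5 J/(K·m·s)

In SI base units:
  (a) [m²·s⁻²·K⁻¹] · [kg·m⁻¹·s⁻¹] = kg·m·s⁻³·K⁻¹
  (b) kg·m·s⁻³·K⁻¹
  (c) [kg·m⁻¹·s⁻¹] · [m²·s⁻²·K⁻¹] = kg·m·s⁻³·K⁻¹
  (d) W·m⁻²·K⁻¹ = J·s⁻¹·m⁻²·K⁻¹ = kg·s⁻³·K⁻¹
  (e) J·s⁻¹·m⁻¹·K⁻¹ = N·m·s⁻¹·m⁻¹·K⁻¹ = kg·m·s⁻³·K⁻¹
All reduce to kg·m·s⁻³·K⁻¹ except (d), which is kg·s⁻³·K⁻¹.

(d)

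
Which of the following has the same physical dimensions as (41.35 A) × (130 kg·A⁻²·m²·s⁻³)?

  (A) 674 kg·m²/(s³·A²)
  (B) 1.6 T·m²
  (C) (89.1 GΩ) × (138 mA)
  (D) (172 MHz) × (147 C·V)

(C)

Reference: [A] · [kg·m²·s⁻³·A⁻²] = kg·m²·s⁻³·A⁻¹.
Each option:
  (A) kg·m²·s⁻³·A⁻²
  (B) T·m² = Wb·m⁻²·m² = kg·m²·s⁻²·A⁻¹
  (C) [kg·m²·s⁻³·A⁻²] · [A] = kg·m²·s⁻³·A⁻¹  ← same
  (D) [s⁻¹] · [kg·m²·s⁻²] = kg·m²·s⁻³
Only (C) matches kg·m²·s⁻³·A⁻¹.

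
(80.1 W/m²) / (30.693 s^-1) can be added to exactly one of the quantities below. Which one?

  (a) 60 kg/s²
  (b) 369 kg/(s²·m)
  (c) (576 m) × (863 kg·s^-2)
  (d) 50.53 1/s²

(a)

Reference: [kg·s⁻³] / [s⁻¹] = kg·s⁻².
Each option:
  (a) kg·s⁻²  ← same
  (b) kg·m⁻¹·s⁻²
  (c) [m] · [kg·s⁻²] = kg·m·s⁻²
  (d) s⁻²
Only (a) matches kg·s⁻².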